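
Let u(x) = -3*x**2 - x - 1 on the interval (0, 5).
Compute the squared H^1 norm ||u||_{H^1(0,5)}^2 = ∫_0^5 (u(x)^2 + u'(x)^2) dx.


||u||_{H^1}^2 = 51235/6

The H^1 norm (squared) on an interval (0, L) is
  ||u||_{H^1}^2 = ∫_0^L u(x)^2 dx + ∫_0^L u'(x)^2 dx.
Compute u'(x) = -6*x - 1.
Then u(x)^2 = 9*x**4 + 6*x**3 + 7*x**2 + 2*x + 1 and u'(x)^2 = 36*x**2 + 12*x + 1.
Integrate each monomial from 0 to 5 using ∫_0^5 c·x^n dx = c·5^(n+1)/(n+1):
  ∫_0^5 u(x)^2 dx = ∫_0^5 (9*x^4 + 6*x^3 + 7*x^2 + 2*x + 1) dx. Term by term:
    ∫_0^5 9*x^4 dx = 5625;  ∫_0^5 6*x^3 dx = 1875/2;  ∫_0^5 7*x^2 dx = 875/3;
    ∫_0^5 2*x dx = 25;  ∫_0^5 1 dx = 5.
  Sum: 5625 + 1875/2 + 875/3 + 25 + 5 = 41305/6.
  ∫_0^5 u'(x)^2 dx = ∫_0^5 (36*x^2 + 12*x + 1) dx. Term by term:
    ∫_0^5 36*x^2 dx = 1500;  ∫_0^5 12*x dx = 150;  ∫_0^5 1 dx = 5.
  Sum: 1500 + 150 + 5 = 1655.
Adding: ||u||_{H^1}^2 = 41305/6 + 1655 = 51235/6.


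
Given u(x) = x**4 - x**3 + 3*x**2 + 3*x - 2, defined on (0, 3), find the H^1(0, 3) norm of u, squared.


||u||_{H^1}^2 = 1123179/140

The H^1 norm (squared) on an interval (0, L) is
  ||u||_{H^1}^2 = ∫_0^L u(x)^2 dx + ∫_0^L u'(x)^2 dx.
Compute u'(x) = 4*x**3 - 3*x**2 + 6*x + 3.
Then u(x)^2 = x**8 - 2*x**7 + 7*x**6 - x**4 + 22*x**3 - 3*x**2 - 12*x + 4 and u'(x)^2 = 16*x**6 - 24*x**5 + 57*x**4 - 12*x**3 + 18*x**2 + 36*x + 9.
Integrate each monomial from 0 to 3 using ∫_0^3 c·x^n dx = c·3^(n+1)/(n+1):
  ∫_0^3 u(x)^2 dx = ∫_0^3 (x^8 - 2*x^7 + 7*x^6 - x^4 + 22*x^3 - 3*x^2 - 12*x + 4) dx. Term by term:
    ∫_0^3 x^8 dx = 2187;  ∫_0^3 -2*x^7 dx = -6561/4;  ∫_0^3 7*x^6 dx = 2187;
    ∫_0^3 -x^4 dx = -243/5;  ∫_0^3 22*x^3 dx = 891/2;  ∫_0^3 -3*x^2 dx = -27;
    ∫_0^3 -12*x dx = -54;  ∫_0^3 4 dx = 12.
  Sum: 2187 − 6561/4 + 2187 − 243/5 + 891/2 − 27 − 54 + 12 = 61233/20.
  ∫_0^3 u'(x)^2 dx = ∫_0^3 (16*x^6 - 24*x^5 + 57*x^4 - 12*x^3 + 18*x^2 + 36*x + 9) dx. Term by term:
    ∫_0^3 16*x^6 dx = 34992/7;  ∫_0^3 -24*x^5 dx = -2916;  ∫_0^3 57*x^4 dx = 13851/5;
    ∫_0^3 -12*x^3 dx = -243;  ∫_0^3 18*x^2 dx = 162;  ∫_0^3 36*x dx = 162;
    ∫_0^3 9 dx = 27.
  Sum: 34992/7 − 2916 + 13851/5 − 243 + 162 + 162 + 27 = 173637/35.
Adding: ||u||_{H^1}^2 = 61233/20 + 173637/35 = 1123179/140.


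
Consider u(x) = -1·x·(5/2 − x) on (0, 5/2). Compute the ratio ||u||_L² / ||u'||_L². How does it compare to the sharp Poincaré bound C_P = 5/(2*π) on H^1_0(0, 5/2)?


||u||_L² / ||u'||_L² = sqrt(10)/4 < C_P = 5/(2*π).

u(x) = -1·x·(5/2 − x), so u'(x) = 2*x - 5/2.
u(x) = -1·x·(5/2 − x) vanishes at x = 0 and x = 5/2, so u ∈ H^1_0(0, 5/2). Differentiate via the product rule and integrate the resulting polynomials term by term.
  ∫_0^5/2 u² dx = ∫_0^5/2 (x^4 - 5*x^3 + 25*x^2/4) dx. Term by term:
    ∫_0^5/2 x^4 dx = 625/32;  ∫_0^5/2 -5*x^3 dx = -3125/64;  ∫_0^5/2 25*x^2/4 dx = 3125/96.
  Sum: 625/32 − 3125/64 + 3125/96 = 625/192.
  ∫_0^5/2 (u')² dx = ∫_0^5/2 (4*x^2 - 10*x + 25/4) dx. Term by term:
    ∫_0^5/2 4*x^2 dx = 125/6;  ∫_0^5/2 -10*x dx = -125/4;  ∫_0^5/2 25/4 dx = 125/8.
  Sum: 125/6 − 125/4 + 125/8 = 125/24.
∫_0^5/2 u² dx = 625/192, so ||u||_L² = 25*sqrt(3)/24.
∫_0^5/2 (u')² dx = 125/24, so ||u'||_L² = 5*sqrt(30)/12.
Ratio ||u||_L² / ||u'||_L² = sqrt(10)/4.
Sharp Poincaré constant on H^1_0(0, 5/2) is C_P = L/π = 5/(2*π), achieved by sin(2*π/5·x).
A polynomial bump cannot attain the sharp Poincaré constant (only the first sine eigenfunction does), so the ratio is strictly less than C_P, consistent with ||u||_L² ≤ C_P ||u'||_L².


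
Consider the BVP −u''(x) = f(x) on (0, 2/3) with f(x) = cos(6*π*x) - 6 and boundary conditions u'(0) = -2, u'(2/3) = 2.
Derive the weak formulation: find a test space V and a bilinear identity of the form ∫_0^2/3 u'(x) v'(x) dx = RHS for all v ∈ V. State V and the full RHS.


V = H^1(0, 2/3) (v unrestricted at boundary; u is determined up to an additive constant); weak form: ∫_0^2/3 u'v' dx = ∫_0^2/3 (cos(6*π*x) - 6) v dx + 2·v(2/3) + 2·v(0) for all v ∈ V.

Multiply both sides by a test function v and integrate from 0 to 2/3:
  ∫_0^2/3 −u''(x) v(x) dx = ∫_0^2/3 f(x) v(x) dx.
Integrate the LHS by parts once:
  ∫_0^2/3 −u'' v dx = −[u'(x) v(x)]_0^2/3 + ∫_0^2/3 u'(x) v'(x) dx.
Thus ∫_0^2/3 u'(x) v'(x) dx = ∫_0^2/3 f(x) v(x) dx + [u'(x) v(x)]_0^2/3.
Choose V so that boundary terms are either known or forced to vanish.
u has inhomogeneous Neumann u'(0) = -2, u'(2/3) = 2. [u' v]_0^2/3 = (2)·v(2/3) − (-2)·v(0) = 2·v(2/3) + 2·v(0). Take V = H^1(0, 2/3); boundary term becomes part of RHS.
Weak formulation: find u (satisfying any essential BC) such that ∫_0^2/3 u'(x) v'(x) dx = ∫_0^2/3 f v dx + 2·v(2/3) + 2·v(0) for all v ∈ V (Neumann data are natural BCs: they enter the RHS as boundary terms).
Substituting f(x) = cos(6*π*x) - 6, the right-hand side is ∫_0^2/3 (cos(6*π*x) - 6) v dx + 2·v(2/3) + 2·v(0).
Compatibility check (pure Neumann): taking v ≡ 1 ∈ V gives 0 = ∫_0^2/3 f dx + (2) − (-2), i.e. ∫_0^2/3 f dx must equal u'(0) − u'(2/3) = -4. Indeed ∫_0^2/3 (cos(6*π*x) - 6) dx = -4, so the data are compatible. The solution is then unique only up to an additive constant (fix it e.g. by requiring ∫_0^2/3 u dx = 0).


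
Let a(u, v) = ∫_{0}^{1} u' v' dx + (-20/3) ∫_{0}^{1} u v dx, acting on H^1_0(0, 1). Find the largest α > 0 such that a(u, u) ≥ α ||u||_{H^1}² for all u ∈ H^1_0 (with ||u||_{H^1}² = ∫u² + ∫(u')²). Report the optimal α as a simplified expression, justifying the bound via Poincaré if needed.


α = (-20/3 + π^2)/(1 + π^2)

Coercivity of a(·,·) on H^1_0(0, 1) means a(u, u) ≥ α ||u||_{H^1}² for every u ∈ H^1_0.
The interval has length L = 1, and Poincaré/coercivity depend only on L. Here a(u, u) = ∫(u')² + (-20/3)·∫u².
Here c = -20/3 < 0 with |c| < (π/L)² = π^2, so coercivity still holds. The condition a(u,u) ≥ α||u||_{H^1}² reads (1−α)∫(u')² ≥ (α−c)∫u². Any admissible α is ≤ 1 (rapidly oscillating u have ∫u²/∫(u')² → 0), and α = 1 would force 0 ≥ (1−c)∫u², impossible since c < 1; so 1−α > 0. By the sharp Poincaré inequality on H^1_0 of an interval of length L, ∫(u')² ≥ (π/L)²∫u² with equality for the first sine mode sin(π(x−x₀)/L) (x₀ the left endpoint), so the inequality holds for all u iff (1−α)(π/L)² ≥ α − c, i.e. α ≤ ((π/L)² + c)/((π/L)² + 1) = (1 + c(L/π)²)/(1 + (L/π)²). (Direct route, valid since c ≤ 0: Poincaré gives c∫u² ≥ c(L/π)²∫(u')², so a(u,u) ≥ (1 + c(L/π)²)∫(u')², while ||u||_{H^1}² ≤ (1 + (L/π)²)∫(u')²; dividing yields the same α.) With (π/L)² = π^2 and c = -20/3, the largest admissible constant is α = ((π/L)² + c)/((π/L)² + 1).
Simplifying, α = (-20/3 + π^2)/(1 + π^2).


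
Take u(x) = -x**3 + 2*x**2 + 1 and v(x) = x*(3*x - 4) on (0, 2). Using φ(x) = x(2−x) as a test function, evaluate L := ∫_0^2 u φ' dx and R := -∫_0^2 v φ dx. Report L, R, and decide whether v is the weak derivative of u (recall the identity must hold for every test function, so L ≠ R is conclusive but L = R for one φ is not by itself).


LHS = -8/15, RHS = 8/15. No, v is not the weak derivative of u.

u(x) = -x**3 + 2*x**2 + 1, classical derivative u'(x) = -3*x**2 + 4*x.
φ(x) = x(2−x), so φ'(x) = 2 - 2*x.
Note φ(0) = φ(2) = 0, so the boundary term u·φ vanishes.
LHS = ∫_0^2 u(x) φ'(x) dx = ∫_0^2 (2*x^4 - 6*x^3 + 4*x^2 - 2*x + 2) dx. Term by term:
  ∫_0^2 2*x^4 dx = 64/5;  ∫_0^2 -6*x^3 dx = -24;  ∫_0^2 4*x^2 dx = 32/3;
  ∫_0^2 -2*x dx = -4;  ∫_0^2 2 dx = 4.
Sum: 64/5 − 24 + 32/3 − 4 + 4 = -8/15.
So LHS = -8/15.
∫_0^2 v(x) φ(x) dx = ∫_0^2 (-3*x^4 + 10*x^3 - 8*x^2) dx. Term by term:
  ∫_0^2 -3*x^4 dx = -96/5;  ∫_0^2 10*x^3 dx = 40;  ∫_0^2 -8*x^2 dx = -64/3.
Sum: -96/5 + 40 − 64/3 = -8/15.
So RHS = -∫_0^2 v(x) φ(x) dx = 8/15.
LHS − RHS = -16/15 ≠ 0, so the identity fails.
(For a valid weak derivative the identity must hold for EVERY test function, in particular this one. The failure shows v is NOT the weak derivative of u.)
Correct weak derivative would be u'(x) = -3*x**2 + 4*x.


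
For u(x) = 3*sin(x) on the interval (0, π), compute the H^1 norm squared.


||u||_{H^1(0,π)}^2 = 9*π

u'(x) = 3*cos(x).
Expand u² and (u')² and integrate term by term on (0, π), using: for integers n ≥ 1, ∫_0^π sin²(nx) dx = ∫_0^π cos²(nx) dx = π/2; for n ≠ n', ∫_0^π sin(nx)sin(n'x) dx = ∫_0^π cos(nx)cos(n'x) dx = 0; and by product-to-sum, ∫_0^π sin(nx)cos(n'x) dx = ½∫_0^π [sin((n+n')x) + sin((n−n')x)] dx, which is 0 when n+n' is even and 2n/(n²−n'²) when n+n' is odd (it need not vanish on (0, π)).
  u² squared terms: (3)²·∫sin(x)² dx = 9·π/2 = 9*π/2.
  So ∫_0^π u² dx = 9*π/2.
  (u')² squared terms: (3)²·∫cos(x)² dx = 9·π/2 = 9*π/2.
  So ∫_0^π (u')² dx = 9*π/2.
||u||_{H^1}^2 = (9*π/2) + (9*π/2) = 9*π.


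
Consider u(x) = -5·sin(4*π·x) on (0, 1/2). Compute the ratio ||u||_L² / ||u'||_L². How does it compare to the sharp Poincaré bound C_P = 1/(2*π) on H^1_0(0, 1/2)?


||u||_L² / ||u'||_L² = 1/(4*π) < C_P = 1/(2*π).

u(x) = -5·sin(4*π·x), so u'(x) = -20*π*cos(4*π*x).
Writing u(x) = A·sin(kπx/L) with A = -5 and k = 2, use ∫_0^L sin²(kπx/L) dx = L/2 and ∫_0^L cos²(kπx/L) dx = L/2.
u² = 25·sin²(4*π·x) and (u')² = 400*π^2·cos²(4*π·x), and each of sin², cos² integrates to L/2 = 1/4 over (0, 1/2).
∫_0^1/2 u² dx = 25/4, so ||u||_L² = 5/2.
∫_0^1/2 (u')² dx = 100*π^2, so ||u'||_L² = 10*π.
Ratio ||u||_L² / ||u'||_L² = 1/(4*π).
Sharp Poincaré constant on H^1_0(0, 1/2) is C_P = L/π = 1/(2*π), achieved by sin(2*π·x).
This is the k = 2 harmonic; the ratio L/(kπ) is strictly less than C_P = L/π, consistent with the sharp inequality ||u||_L² ≤ C_P ||u'||_L².


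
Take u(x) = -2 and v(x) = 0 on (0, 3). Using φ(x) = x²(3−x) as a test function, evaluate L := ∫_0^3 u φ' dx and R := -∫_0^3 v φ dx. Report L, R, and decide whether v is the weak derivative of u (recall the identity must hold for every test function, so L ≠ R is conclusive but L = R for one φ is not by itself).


LHS = 0, RHS = 0. Yes, v = u' weakly.

u(x) = -2, classical derivative u'(x) = 0.
φ(x) = x²(3−x), so φ'(x) = 3*x*(2 - x).
Note φ(0) = φ(3) = 0, so the boundary term u·φ vanishes.
LHS = ∫_0^3 u(x) φ'(x) dx = ∫_0^3 (6*x^2 - 12*x) dx. Term by term:
  ∫_0^3 6*x^2 dx = 54;  ∫_0^3 -12*x dx = -54.
Sum: 54 − 54 = 0.
So LHS = 0.
∫_0^3 v(x) φ(x) dx = ∫_0^3 (0) dx. Term by term:
  ∫_0^3 0 dx = 0.
So RHS = -∫_0^3 v(x) φ(x) dx = 0.
LHS = RHS, so the identity holds for this test φ.
Moreover u is smooth here and v(x) = u'(x) = 0 pointwise, so the identity holds for every test function. Hence v is the weak derivative of u.


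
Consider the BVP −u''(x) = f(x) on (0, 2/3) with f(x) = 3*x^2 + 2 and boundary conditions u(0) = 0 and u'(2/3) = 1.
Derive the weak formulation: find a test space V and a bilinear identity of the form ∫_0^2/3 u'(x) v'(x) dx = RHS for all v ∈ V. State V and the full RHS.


V = {v ∈ H^1(0, 2/3) : v(0) = 0} (test functions vanish at x = 0 where u is specified); weak form: ∫_0^2/3 u'v' dx = ∫_0^2/3 (3*x^2 + 2) v dx + v(2/3) for all v ∈ V.

Multiply both sides by a test function v and integrate from 0 to 2/3:
  ∫_0^2/3 −u''(x) v(x) dx = ∫_0^2/3 f(x) v(x) dx.
Integrate the LHS by parts once:
  ∫_0^2/3 −u'' v dx = −[u'(x) v(x)]_0^2/3 + ∫_0^2/3 u'(x) v'(x) dx.
Thus ∫_0^2/3 u'(x) v'(x) dx = ∫_0^2/3 f(x) v(x) dx + [u'(x) v(x)]_0^2/3.
Choose V so that boundary terms are either known or forced to vanish.
Mixed BC: u(0) = 0 (Dirichlet) and u'(2/3) = 1 (Neumann). Define V = {v ∈ H^1(0, 2/3) : v(0) = 0}. Then [u' v]_0^2/3 = u'(2/3)·v(2/3) − u'(0)·0 = v(2/3).
Weak formulation: find u (satisfying any essential BC) such that ∫_0^2/3 u'(x) v'(x) dx = ∫_0^2/3 f v dx + v(2/3) for all v ∈ V (Dirichlet at 0 absorbed into V; Neumann datum at x = 2/3 contributes the boundary term).
Substituting f(x) = 3*x^2 + 2, the right-hand side is ∫_0^2/3 (3*x^2 + 2) v dx + v(2/3).


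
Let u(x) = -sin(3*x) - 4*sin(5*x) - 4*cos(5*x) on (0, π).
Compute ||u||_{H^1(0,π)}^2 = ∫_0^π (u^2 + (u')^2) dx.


||u||_{H^1(0,π)}^2 = 421*π

u'(x) = 20*sin(5*x) - 3*cos(3*x) - 20*cos(5*x).
Expand u² and (u')² and integrate term by term on (0, π), using: for integers n ≥ 1, ∫_0^π sin²(nx) dx = ∫_0^π cos²(nx) dx = π/2; for n ≠ n', ∫_0^π sin(nx)sin(n'x) dx = ∫_0^π cos(nx)cos(n'x) dx = 0; and by product-to-sum, ∫_0^π sin(nx)cos(n'x) dx = ½∫_0^π [sin((n+n')x) + sin((n−n')x)] dx, which is 0 when n+n' is even and 2n/(n²−n'²) when n+n' is odd (it need not vanish on (0, π)).
  u² squared terms: (-1)²·∫sin(3x)² dx = 1·π/2 = π/2;  (-4)²·∫cos(5x)² dx = 16·π/2 = 8*π;  (-4)²·∫sin(5x)² dx = 16·π/2 = 8*π.
  u² cross terms: 2·(-1)·(-4)·∫sin(3x)·cos(5x) dx = 8·(0) = 0;  2·(-1)·(-4)·∫sin(3x)·sin(5x) dx = 8·(0) = 0;  2·(-4)·(-4)·∫cos(5x)·sin(5x) dx = 32·(0) = 0.
  So ∫_0^π u² dx = π/2 + 8*π + 8*π + 0 + 0 + 0 = 33*π/2.
  (u')² squared terms: (-20)²·∫cos(5x)² dx = 400·π/2 = 200*π;  (-3)²·∫cos(3x)² dx = 9·π/2 = 9*π/2;  (20)²·∫sin(5x)² dx = 400·π/2 = 200*π.
  (u')² cross terms: 2·(-20)·(-3)·∫cos(5x)·cos(3x) dx = 120·(0) = 0;  2·(-20)·(20)·∫cos(5x)·sin(5x) dx = -800·(0) = 0;  2·(-3)·(20)·∫cos(3x)·sin(5x) dx = -120·(0) = 0.
  So ∫_0^π (u')² dx = 200*π + 9*π/2 + 200*π + 0 + 0 + 0 = 809*π/2.
||u||_{H^1}^2 = (33*π/2) + (809*π/2) = 421*π.


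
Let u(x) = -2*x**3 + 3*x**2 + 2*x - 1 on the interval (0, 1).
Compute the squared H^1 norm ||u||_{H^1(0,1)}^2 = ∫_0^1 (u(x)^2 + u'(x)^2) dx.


||u||_{H^1}^2 = 1082/105

The H^1 norm (squared) on an interval (0, L) is
  ||u||_{H^1}^2 = ∫_0^L u(x)^2 dx + ∫_0^L u'(x)^2 dx.
Compute u'(x) = -6*x**2 + 6*x + 2.
Then u(x)^2 = 4*x**6 - 12*x**5 + x**4 + 16*x**3 - 2*x**2 - 4*x + 1 and u'(x)^2 = 36*x**4 - 72*x**3 + 12*x**2 + 24*x + 4.
Integrate each monomial from 0 to 1 using ∫_0^1 c·x^n dx = c·1^(n+1)/(n+1):
  ∫_0^1 u(x)^2 dx = ∫_0^1 (4*x^6 - 12*x^5 + x^4 + 16*x^3 - 2*x^2 - 4*x + 1) dx. Term by term:
    ∫_0^1 4*x^6 dx = 4/7;  ∫_0^1 -12*x^5 dx = -2;  ∫_0^1 x^4 dx = 1/5;
    ∫_0^1 16*x^3 dx = 4;  ∫_0^1 -2*x^2 dx = -2/3;  ∫_0^1 -4*x dx = -2;
    ∫_0^1 1 dx = 1.
  Sum: 4/7 − 2 + 1/5 + 4 − 2/3 − 2 + 1 = 116/105.
  ∫_0^1 u'(x)^2 dx = ∫_0^1 (36*x^4 - 72*x^3 + 12*x^2 + 24*x + 4) dx. Term by term:
    ∫_0^1 36*x^4 dx = 36/5;  ∫_0^1 -72*x^3 dx = -18;  ∫_0^1 12*x^2 dx = 4;
    ∫_0^1 24*x dx = 12;  ∫_0^1 4 dx = 4.
  Sum: 36/5 − 18 + 4 + 12 + 4 = 46/5.
Adding: ||u||_{H^1}^2 = 116/105 + 46/5 = 1082/105.


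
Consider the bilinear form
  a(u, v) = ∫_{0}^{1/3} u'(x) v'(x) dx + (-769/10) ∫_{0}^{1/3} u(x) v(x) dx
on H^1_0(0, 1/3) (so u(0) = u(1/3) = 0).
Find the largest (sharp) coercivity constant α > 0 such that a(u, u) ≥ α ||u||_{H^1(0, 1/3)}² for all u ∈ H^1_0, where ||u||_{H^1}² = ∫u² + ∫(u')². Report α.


α = (-769 + 90*π^2)/(10*(1 + 9*π^2))

Coercivity of a(·,·) on H^1_0(0, 1/3) means a(u, u) ≥ α ||u||_{H^1}² for every u ∈ H^1_0.
The interval has length L = 1/3, and Poincaré/coercivity depend only on L. Here a(u, u) = ∫(u')² + (-769/10)·∫u².
Here c = -769/10 < 0 with |c| < (π/L)² = 9*π^2, so coercivity still holds. The condition a(u,u) ≥ α||u||_{H^1}² reads (1−α)∫(u')² ≥ (α−c)∫u². Any admissible α is ≤ 1 (rapidly oscillating u have ∫u²/∫(u')² → 0), and α = 1 would force 0 ≥ (1−c)∫u², impossible since c < 1; so 1−α > 0. By the sharp Poincaré inequality on H^1_0 of an interval of length L, ∫(u')² ≥ (π/L)²∫u² with equality for the first sine mode sin(π(x−x₀)/L) (x₀ the left endpoint), so the inequality holds for all u iff (1−α)(π/L)² ≥ α − c, i.e. α ≤ ((π/L)² + c)/((π/L)² + 1) = (1 + c(L/π)²)/(1 + (L/π)²). (Direct route, valid since c ≤ 0: Poincaré gives c∫u² ≥ c(L/π)²∫(u')², so a(u,u) ≥ (1 + c(L/π)²)∫(u')², while ||u||_{H^1}² ≤ (1 + (L/π)²)∫(u')²; dividing yields the same α.) With (π/L)² = 9*π^2 and c = -769/10, the largest admissible constant is α = ((π/L)² + c)/((π/L)² + 1).
Simplifying, α = (-769 + 90*π^2)/(10*(1 + 9*π^2)).


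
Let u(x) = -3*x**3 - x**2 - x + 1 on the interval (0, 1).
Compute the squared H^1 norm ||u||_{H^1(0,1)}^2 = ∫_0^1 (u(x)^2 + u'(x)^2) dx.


||u||_{H^1}^2 = 1326/35

The H^1 norm (squared) on an interval (0, L) is
  ||u||_{H^1}^2 = ∫_0^L u(x)^2 dx + ∫_0^L u'(x)^2 dx.
Compute u'(x) = -9*x**2 - 2*x - 1.
Then u(x)^2 = 9*x**6 + 6*x**5 + 7*x**4 - 4*x**3 - x**2 - 2*x + 1 and u'(x)^2 = 81*x**4 + 36*x**3 + 22*x**2 + 4*x + 1.
Integrate each monomial from 0 to 1 using ∫_0^1 c·x^n dx = c·1^(n+1)/(n+1):
  ∫_0^1 u(x)^2 dx = ∫_0^1 (9*x^6 + 6*x^5 + 7*x^4 - 4*x^3 - x^2 - 2*x + 1) dx. Term by term:
    ∫_0^1 9*x^6 dx = 9/7;  ∫_0^1 6*x^5 dx = 1;  ∫_0^1 7*x^4 dx = 7/5;
    ∫_0^1 -4*x^3 dx = -1;  ∫_0^1 -x^2 dx = -1/3;  ∫_0^1 -2*x dx = -1;
    ∫_0^1 1 dx = 1.
  Sum: 9/7 + 1 + 7/5 − 1 − 1/3 − 1 + 1 = 247/105.
  ∫_0^1 u'(x)^2 dx = ∫_0^1 (81*x^4 + 36*x^3 + 22*x^2 + 4*x + 1) dx. Term by term:
    ∫_0^1 81*x^4 dx = 81/5;  ∫_0^1 36*x^3 dx = 9;  ∫_0^1 22*x^2 dx = 22/3;
    ∫_0^1 4*x dx = 2;  ∫_0^1 1 dx = 1.
  Sum: 81/5 + 9 + 22/3 + 2 + 1 = 533/15.
Adding: ||u||_{H^1}^2 = 247/105 + 533/15 = 1326/35.


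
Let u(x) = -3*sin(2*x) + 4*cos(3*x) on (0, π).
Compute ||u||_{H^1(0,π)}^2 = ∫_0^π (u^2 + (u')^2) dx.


||u||_{H^1(0,π)}^2 = 192 + 205*π/2

u'(x) = -12*sin(3*x) - 6*cos(2*x).
Expand u² and (u')² and integrate term by term on (0, π), using: for integers n ≥ 1, ∫_0^π sin²(nx) dx = ∫_0^π cos²(nx) dx = π/2; for n ≠ n', ∫_0^π sin(nx)sin(n'x) dx = ∫_0^π cos(nx)cos(n'x) dx = 0; and by product-to-sum, ∫_0^π sin(nx)cos(n'x) dx = ½∫_0^π [sin((n+n')x) + sin((n−n')x)] dx, which is 0 when n+n' is even and 2n/(n²−n'²) when n+n' is odd (it need not vanish on (0, π)).
  u² squared terms: (-3)²·∫sin(2x)² dx = 9·π/2 = 9*π/2;  (4)²·∫cos(3x)² dx = 16·π/2 = 8*π.
  u² cross terms: 2·(-3)·(4)·∫sin(2x)·cos(3x) dx = -24·(-4/5) = 96/5.
  So ∫_0^π u² dx = 9*π/2 + 8*π + 96/5 = 96/5 + 25*π/2.
  (u')² squared terms: (-12)²·∫sin(3x)² dx = 144·π/2 = 72*π;  (-6)²·∫cos(2x)² dx = 36·π/2 = 18*π.
  (u')² cross terms: 2·(-12)·(-6)·∫sin(3x)·cos(2x) dx = 144·(6/5) = 864/5.
  So ∫_0^π (u')² dx = 72*π + 18*π + 864/5 = 864/5 + 90*π.
||u||_{H^1}^2 = (96/5 + 25*π/2) + (864/5 + 90*π) = 192 + 205*π/2.


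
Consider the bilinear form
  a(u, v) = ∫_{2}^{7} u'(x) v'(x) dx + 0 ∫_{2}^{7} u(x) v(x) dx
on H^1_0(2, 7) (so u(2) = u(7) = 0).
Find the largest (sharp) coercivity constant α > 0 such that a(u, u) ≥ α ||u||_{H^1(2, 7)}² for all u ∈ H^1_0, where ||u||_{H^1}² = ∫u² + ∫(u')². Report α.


α = π^2/(π^2 + 25)

Coercivity of a(·,·) on H^1_0(2, 7) means a(u, u) ≥ α ||u||_{H^1}² for every u ∈ H^1_0.
The interval has length L = 5, and Poincaré/coercivity depend only on L. Here a(u, u) = ∫(u')² + (0)·∫u².
Here c = 0, so a(u,u) = ∫(u')² alone. The condition a(u,u) ≥ α||u||_{H^1}² reads (1−α)∫(u')² ≥ (α−c)∫u². Any admissible α is ≤ 1 (rapidly oscillating u have ∫u²/∫(u')² → 0), and α = 1 would force 0 ≥ (1−c)∫u², impossible since c < 1; so 1−α > 0. By the sharp Poincaré inequality on H^1_0 of an interval of length L, ∫(u')² ≥ (π/L)²∫u² with equality for the first sine mode sin(π(x−x₀)/L) (x₀ the left endpoint), so the inequality holds for all u iff (1−α)(π/L)² ≥ α − c, i.e. α ≤ ((π/L)² + c)/((π/L)² + 1) = (1 + c(L/π)²)/(1 + (L/π)²). (Direct route, valid since c ≤ 0: Poincaré gives c∫u² ≥ c(L/π)²∫(u')², so a(u,u) ≥ (1 + c(L/π)²)∫(u')², while ||u||_{H^1}² ≤ (1 + (L/π)²)∫(u')²; dividing yields the same α.) With (π/L)² = π^2/25 and c = 0, the largest admissible constant is α = ((π/L)² + c)/((π/L)² + 1).
Simplifying, α = π^2/(π^2 + 25).


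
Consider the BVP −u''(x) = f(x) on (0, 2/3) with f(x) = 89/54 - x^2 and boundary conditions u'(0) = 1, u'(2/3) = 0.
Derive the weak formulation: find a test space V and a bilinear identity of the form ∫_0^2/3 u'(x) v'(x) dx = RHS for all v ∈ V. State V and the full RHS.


V = H^1(0, 2/3) (v unrestricted at boundary; u is determined up to an additive constant); weak form: ∫_0^2/3 u'v' dx = ∫_0^2/3 (89/54 - x^2) v dx − v(0) for all v ∈ V.

Multiply both sides by a test function v and integrate from 0 to 2/3:
  ∫_0^2/3 −u''(x) v(x) dx = ∫_0^2/3 f(x) v(x) dx.
Integrate the LHS by parts once:
  ∫_0^2/3 −u'' v dx = −[u'(x) v(x)]_0^2/3 + ∫_0^2/3 u'(x) v'(x) dx.
Thus ∫_0^2/3 u'(x) v'(x) dx = ∫_0^2/3 f(x) v(x) dx + [u'(x) v(x)]_0^2/3.
Choose V so that boundary terms are either known or forced to vanish.
u has inhomogeneous Neumann u'(0) = 1, u'(2/3) = 0. [u' v]_0^2/3 = (0)·v(2/3) − (1)·v(0) = − v(0). Take V = H^1(0, 2/3); boundary term becomes part of RHS.
Weak formulation: find u (satisfying any essential BC) such that ∫_0^2/3 u'(x) v'(x) dx = ∫_0^2/3 f v dx − v(0) for all v ∈ V (Neumann data are natural BCs: they enter the RHS as boundary terms).
Substituting f(x) = 89/54 - x^2, the right-hand side is ∫_0^2/3 (89/54 - x^2) v dx − v(0).
Compatibility check (pure Neumann): taking v ≡ 1 ∈ V gives 0 = ∫_0^2/3 f dx + (0) − (1), i.e. ∫_0^2/3 f dx must equal u'(0) − u'(2/3) = 1. Indeed ∫_0^2/3 (89/54 - x^2) dx = 1, so the data are compatible. The solution is then unique only up to an additive constant (fix it e.g. by requiring ∫_0^2/3 u dx = 0).


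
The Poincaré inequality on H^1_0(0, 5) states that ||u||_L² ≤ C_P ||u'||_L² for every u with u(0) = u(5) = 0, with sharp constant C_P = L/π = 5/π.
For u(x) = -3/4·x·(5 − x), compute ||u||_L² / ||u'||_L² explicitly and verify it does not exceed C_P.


||u||_L² / ||u'||_L² = sqrt(10)/2 < C_P = 5/π.

u(x) = -3/4·x·(5 − x), so u'(x) = 3*x/2 - 15/4.
u(x) = -3/4·x·(5 − x) vanishes at x = 0 and x = 5, so u ∈ H^1_0(0, 5). Differentiate via the product rule and integrate the resulting polynomials term by term.
  ∫_0^5 u² dx = ∫_0^5 (9*x^4/16 - 45*x^3/8 + 225*x^2/16) dx. Term by term:
    ∫_0^5 9*x^4/16 dx = 5625/16;  ∫_0^5 -45*x^3/8 dx = -28125/32;  ∫_0^5 225*x^2/16 dx = 9375/16.
  Sum: 5625/16 − 28125/32 + 9375/16 = 1875/32.
  ∫_0^5 (u')² dx = ∫_0^5 (9*x^2/4 - 45*x/4 + 225/16) dx. Term by term:
    ∫_0^5 9*x^2/4 dx = 375/4;  ∫_0^5 -45*x/4 dx = -1125/8;  ∫_0^5 225/16 dx = 1125/16.
  Sum: 375/4 − 1125/8 + 1125/16 = 375/16.
∫_0^5 u² dx = 1875/32, so ||u||_L² = 25*sqrt(6)/8.
∫_0^5 (u')² dx = 375/16, so ||u'||_L² = 5*sqrt(15)/4.
Ratio ||u||_L² / ||u'||_L² = sqrt(10)/2.
Sharp Poincaré constant on H^1_0(0, 5) is C_P = L/π = 5/π, achieved by sin(π/5·x).
A polynomial bump cannot attain the sharp Poincaré constant (only the first sine eigenfunction does), so the ratio is strictly less than C_P, consistent with ||u||_L² ≤ C_P ||u'||_L².


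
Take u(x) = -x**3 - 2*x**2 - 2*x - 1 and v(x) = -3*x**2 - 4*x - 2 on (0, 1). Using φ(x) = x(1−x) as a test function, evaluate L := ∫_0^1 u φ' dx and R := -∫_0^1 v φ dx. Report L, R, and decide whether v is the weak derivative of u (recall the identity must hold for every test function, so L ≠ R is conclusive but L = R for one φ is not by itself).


LHS = 49/60, RHS = 49/60. Yes, v = u' weakly.

u(x) = -x**3 - 2*x**2 - 2*x - 1, classical derivative u'(x) = -3*x**2 - 4*x - 2.
φ(x) = x(1−x), so φ'(x) = 1 - 2*x.
Note φ(0) = φ(1) = 0, so the boundary term u·φ vanishes.
LHS = ∫_0^1 u(x) φ'(x) dx = ∫_0^1 (2*x^4 + 3*x^3 + 2*x^2 - 1) dx. Term by term:
  ∫_0^1 2*x^4 dx = 2/5;  ∫_0^1 3*x^3 dx = 3/4;  ∫_0^1 2*x^2 dx = 2/3;
  ∫_0^1 -1 dx = -1.
Sum: 2/5 + 3/4 + 2/3 − 1 = 49/60.
So LHS = 49/60.
∫_0^1 v(x) φ(x) dx = ∫_0^1 (3*x^4 + x^3 - 2*x^2 - 2*x) dx. Term by term:
  ∫_0^1 3*x^4 dx = 3/5;  ∫_0^1 x^3 dx = 1/4;  ∫_0^1 -2*x^2 dx = -2/3;
  ∫_0^1 -2*x dx = -1.
Sum: 3/5 + 1/4 − 2/3 − 1 = -49/60.
So RHS = -∫_0^1 v(x) φ(x) dx = 49/60.
LHS = RHS, so the identity holds for this test φ.
Moreover u is smooth here and v(x) = u'(x) = -3*x**2 - 4*x - 2 pointwise, so the identity holds for every test function. Hence v is the weak derivative of u.


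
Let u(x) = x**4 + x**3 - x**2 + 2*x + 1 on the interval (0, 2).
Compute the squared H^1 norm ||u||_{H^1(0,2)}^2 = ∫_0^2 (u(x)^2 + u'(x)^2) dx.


||u||_{H^1}^2 = 46022/63

The H^1 norm (squared) on an interval (0, L) is
  ||u||_{H^1}^2 = ∫_0^L u(x)^2 dx + ∫_0^L u'(x)^2 dx.
Compute u'(x) = 4*x**3 + 3*x**2 - 2*x + 2.
Then u(x)^2 = x**8 + 2*x**7 - x**6 + 2*x**5 + 7*x**4 - 2*x**3 + 2*x**2 + 4*x + 1 and u'(x)^2 = 16*x**6 + 24*x**5 - 7*x**4 + 4*x**3 + 16*x**2 - 8*x + 4.
Integrate each monomial from 0 to 2 using ∫_0^2 c·x^n dx = c·2^(n+1)/(n+1):
  ∫_0^2 u(x)^2 dx = ∫_0^2 (x^8 + 2*x^7 - x^6 + 2*x^5 + 7*x^4 - 2*x^3 + 2*x^2 + 4*x + 1) dx. Term by term:
    ∫_0^2 x^8 dx = 512/9;  ∫_0^2 2*x^7 dx = 64;  ∫_0^2 -x^6 dx = -128/7;
    ∫_0^2 2*x^5 dx = 64/3;  ∫_0^2 7*x^4 dx = 224/5;  ∫_0^2 -2*x^3 dx = -8;
    ∫_0^2 2*x^2 dx = 16/3;  ∫_0^2 4*x dx = 8;  ∫_0^2 1 dx = 2.
  Sum: 512/9 + 64 − 128/7 + 64/3 + 224/5 − 8 + 16/3 + 8 + 2 = 55462/315.
  ∫_0^2 u'(x)^2 dx = ∫_0^2 (16*x^6 + 24*x^5 - 7*x^4 + 4*x^3 + 16*x^2 - 8*x + 4) dx. Term by term:
    ∫_0^2 16*x^6 dx = 2048/7;  ∫_0^2 24*x^5 dx = 256;  ∫_0^2 -7*x^4 dx = -224/5;
    ∫_0^2 4*x^3 dx = 16;  ∫_0^2 16*x^2 dx = 128/3;  ∫_0^2 -8*x dx = -16;
    ∫_0^2 4 dx = 8.
  Sum: 2048/7 + 256 − 224/5 + 16 + 128/3 − 16 + 8 = 58216/105.
Adding: ||u||_{H^1}^2 = 55462/315 + 58216/105 = 46022/63.


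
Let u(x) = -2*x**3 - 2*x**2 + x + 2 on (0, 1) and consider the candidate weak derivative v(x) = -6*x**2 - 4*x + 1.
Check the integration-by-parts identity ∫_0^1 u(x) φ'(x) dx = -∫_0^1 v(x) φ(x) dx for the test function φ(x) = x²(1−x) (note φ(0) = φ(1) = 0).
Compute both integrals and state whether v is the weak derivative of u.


LHS = 19/60, RHS = 19/60. Yes, v = u' weakly.

u(x) = -2*x**3 - 2*x**2 + x + 2, classical derivative u'(x) = -6*x**2 - 4*x + 1.
φ(x) = x²(1−x), so φ'(x) = x*(2 - 3*x).
Note φ(0) = φ(1) = 0, so the boundary term u·φ vanishes.
LHS = ∫_0^1 u(x) φ'(x) dx = ∫_0^1 (6*x^5 + 2*x^4 - 7*x^3 - 4*x^2 + 4*x) dx. Term by term:
  ∫_0^1 6*x^5 dx = 1;  ∫_0^1 2*x^4 dx = 2/5;  ∫_0^1 -7*x^3 dx = -7/4;
  ∫_0^1 -4*x^2 dx = -4/3;  ∫_0^1 4*x dx = 2.
Sum: 1 + 2/5 − 7/4 − 4/3 + 2 = 19/60.
So LHS = 19/60.
∫_0^1 v(x) φ(x) dx = ∫_0^1 (6*x^5 - 2*x^4 - 5*x^3 + x^2) dx. Term by term:
  ∫_0^1 6*x^5 dx = 1;  ∫_0^1 -2*x^4 dx = -2/5;  ∫_0^1 -5*x^3 dx = -5/4;
  ∫_0^1 x^2 dx = 1/3.
Sum: 1 − 2/5 − 5/4 + 1/3 = -19/60.
So RHS = -∫_0^1 v(x) φ(x) dx = 19/60.
LHS = RHS, so the identity holds for this test φ.
Moreover u is smooth here and v(x) = u'(x) = -6*x**2 - 4*x + 1 pointwise, so the identity holds for every test function. Hence v is the weak derivative of u.


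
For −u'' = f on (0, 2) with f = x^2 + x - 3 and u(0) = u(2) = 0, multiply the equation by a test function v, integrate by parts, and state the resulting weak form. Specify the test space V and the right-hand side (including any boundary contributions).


V = H^1_0(0, 2) (so v(0) = v(2) = 0); weak form: ∫_0^2 u'v' dx = ∫_0^2 (x^2 + x - 3) v dx for all v ∈ V.

Multiply both sides by a test function v and integrate from 0 to 2:
  ∫_0^2 −u''(x) v(x) dx = ∫_0^2 f(x) v(x) dx.
Integrate the LHS by parts once:
  ∫_0^2 −u'' v dx = −[u'(x) v(x)]_0^2 + ∫_0^2 u'(x) v'(x) dx.
Thus ∫_0^2 u'(x) v'(x) dx = ∫_0^2 f(x) v(x) dx + [u'(x) v(x)]_0^2.
Choose V so that boundary terms are either known or forced to vanish.
u is Dirichlet: u(0) = u(2) = 0. Let V = H^1_0(0, 2); then v(0) = v(2) = 0, and [u' v]_0^2 = 0.
Weak formulation: find u (satisfying any essential BC) such that ∫_0^2 u'(x) v'(x) dx = ∫_0^2 f v dx for all v ∈ V.
Substituting f(x) = x^2 + x - 3, the right-hand side is ∫_0^2 (x^2 + x - 3) v dx.


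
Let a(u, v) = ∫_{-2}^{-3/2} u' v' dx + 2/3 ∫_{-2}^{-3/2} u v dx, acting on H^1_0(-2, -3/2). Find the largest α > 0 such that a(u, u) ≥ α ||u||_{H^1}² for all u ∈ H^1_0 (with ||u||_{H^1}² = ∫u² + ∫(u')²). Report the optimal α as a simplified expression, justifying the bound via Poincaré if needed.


α = 2*(1 + 6*π^2)/(3*(1 + 4*π^2))

Coercivity of a(·,·) on H^1_0(-2, -3/2) means a(u, u) ≥ α ||u||_{H^1}² for every u ∈ H^1_0.
The interval has length L = 1/2, and Poincaré/coercivity depend only on L. Here a(u, u) = ∫(u')² + (2/3)·∫u².
Here 0 < c = 2/3 < 1. The condition a(u,u) ≥ α||u||_{H^1}² reads (1−α)∫(u')² ≥ (α−c)∫u². Any admissible α is ≤ 1 (rapidly oscillating u have ∫u²/∫(u')² → 0), and α = 1 would force 0 ≥ (1−c)∫u², impossible since c < 1; so 1−α > 0. By the sharp Poincaré inequality on H^1_0 of an interval of length L, ∫(u')² ≥ (π/L)²∫u² with equality for the first sine mode sin(π(x−x₀)/L) (x₀ the left endpoint), so the inequality holds for all u iff (1−α)(π/L)² ≥ α − c, i.e. α ≤ ((π/L)² + c)/((π/L)² + 1) = (1 + c(L/π)²)/(1 + (L/π)²). With (π/L)² = 4*π^2 and c = 2/3, the largest admissible constant is α = ((π/L)² + c)/((π/L)² + 1).
Simplifying, α = 2*(1 + 6*π^2)/(3*(1 + 4*π^2)).


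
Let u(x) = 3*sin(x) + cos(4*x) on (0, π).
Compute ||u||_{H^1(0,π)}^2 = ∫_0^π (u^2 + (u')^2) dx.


||u||_{H^1(0,π)}^2 = -68/5 + 35*π/2

u'(x) = -4*sin(4*x) + 3*cos(x).
Expand u² and (u')² and integrate term by term on (0, π), using: for integers n ≥ 1, ∫_0^π sin²(nx) dx = ∫_0^π cos²(nx) dx = π/2; for n ≠ n', ∫_0^π sin(nx)sin(n'x) dx = ∫_0^π cos(nx)cos(n'x) dx = 0; and by product-to-sum, ∫_0^π sin(nx)cos(n'x) dx = ½∫_0^π [sin((n+n')x) + sin((n−n')x)] dx, which is 0 when n+n' is even and 2n/(n²−n'²) when n+n' is odd (it need not vanish on (0, π)).
  u² squared terms: (3)²·∫sin(x)² dx = 9·π/2 = 9*π/2;  (1)²·∫cos(4x)² dx = 1·π/2 = π/2.
  u² cross terms: 2·(3)·(1)·∫sin(x)·cos(4x) dx = 6·(-2/15) = -4/5.
  So ∫_0^π u² dx = 9*π/2 + π/2 − 4/5 = -4/5 + 5*π.
  (u')² squared terms: (-4)²·∫sin(4x)² dx = 16·π/2 = 8*π;  (3)²·∫cos(x)² dx = 9·π/2 = 9*π/2.
  (u')² cross terms: 2·(-4)·(3)·∫sin(4x)·cos(x) dx = -24·(8/15) = -64/5.
  So ∫_0^π (u')² dx = 8*π + 9*π/2 − 64/5 = -64/5 + 25*π/2.
||u||_{H^1}^2 = (-4/5 + 5*π) + (-64/5 + 25*π/2) = -68/5 + 35*π/2.


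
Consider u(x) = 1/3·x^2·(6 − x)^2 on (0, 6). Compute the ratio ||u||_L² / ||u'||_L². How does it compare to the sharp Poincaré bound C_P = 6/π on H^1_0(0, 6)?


||u||_L² / ||u'||_L² = sqrt(3) < C_P = 6/π.

u(x) = 1/3·x^2·(6 − x)^2, so u'(x) = 4*x*(x - 6)*(x - 3)/3.
u(x) = 1/3·x^2·(6 − x)^2 vanishes at x = 0 and x = 6, so u ∈ H^1_0(0, 6). Differentiate via the product rule and integrate the resulting polynomials term by term.
  ∫_0^6 u² dx = ∫_0^6 (x^8/9 - 8*x^7/3 + 24*x^6 - 96*x^5 + 144*x^4) dx. Term by term:
    ∫_0^6 x^8/9 dx = 124416;  ∫_0^6 -8*x^7/3 dx = -559872;  ∫_0^6 24*x^6 dx = 6718464/7;
    ∫_0^6 -96*x^5 dx = -746496;  ∫_0^6 144*x^4 dx = 1119744/5.
  Sum: 124416 − 559872 + 6718464/7 − 746496 + 1119744/5 = 62208/35.
  ∫_0^6 (u')² dx = ∫_0^6 (16*x^6/9 - 32*x^5 + 208*x^4 - 576*x^3 + 576*x^2) dx. Term by term:
    ∫_0^6 16*x^6/9 dx = 497664/7;  ∫_0^6 -32*x^5 dx = -248832;  ∫_0^6 208*x^4 dx = 1617408/5;
    ∫_0^6 -576*x^3 dx = -186624;  ∫_0^6 576*x^2 dx = 41472.
  Sum: 497664/7 − 248832 + 1617408/5 − 186624 + 41472 = 20736/35.
∫_0^6 u² dx = 62208/35, so ||u||_L² = 144*sqrt(105)/35.
∫_0^6 (u')² dx = 20736/35, so ||u'||_L² = 144*sqrt(35)/35.
Ratio ||u||_L² / ||u'||_L² = sqrt(3).
Sharp Poincaré constant on H^1_0(0, 6) is C_P = L/π = 6/π, achieved by sin(π/6·x).
A polynomial bump cannot attain the sharp Poincaré constant (only the first sine eigenfunction does), so the ratio is strictly less than C_P, consistent with ||u||_L² ≤ C_P ||u'||_L².


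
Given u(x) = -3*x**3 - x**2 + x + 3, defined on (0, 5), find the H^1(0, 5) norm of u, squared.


||u||_{H^1}^2 = 3472450/21

The H^1 norm (squared) on an interval (0, L) is
  ||u||_{H^1}^2 = ∫_0^L u(x)^2 dx + ∫_0^L u'(x)^2 dx.
Compute u'(x) = -9*x**2 - 2*x + 1.
Then u(x)^2 = 9*x**6 + 6*x**5 - 5*x**4 - 20*x**3 - 5*x**2 + 6*x + 9 and u'(x)^2 = 81*x**4 + 36*x**3 - 14*x**2 - 4*x + 1.
Integrate each monomial from 0 to 5 using ∫_0^5 c·x^n dx = c·5^(n+1)/(n+1):
  ∫_0^5 u(x)^2 dx = ∫_0^5 (9*x^6 + 6*x^5 - 5*x^4 - 20*x^3 - 5*x^2 + 6*x + 9) dx. Term by term:
    ∫_0^5 9*x^6 dx = 703125/7;  ∫_0^5 6*x^5 dx = 15625;  ∫_0^5 -5*x^4 dx = -3125;
    ∫_0^5 -20*x^3 dx = -3125;  ∫_0^5 -5*x^2 dx = -625/3;  ∫_0^5 6*x dx = 75;
    ∫_0^5 9 dx = 45.
  Sum: 703125/7 + 15625 − 3125 − 3125 − 625/3 + 75 + 45 = 2304395/21.
  ∫_0^5 u'(x)^2 dx = ∫_0^5 (81*x^4 + 36*x^3 - 14*x^2 - 4*x + 1) dx. Term by term:
    ∫_0^5 81*x^4 dx = 50625;  ∫_0^5 36*x^3 dx = 5625;  ∫_0^5 -14*x^2 dx = -1750/3;
    ∫_0^5 -4*x dx = -50;  ∫_0^5 1 dx = 5.
  Sum: 50625 + 5625 − 1750/3 − 50 + 5 = 166865/3.
Adding: ||u||_{H^1}^2 = 2304395/21 + 166865/3 = 3472450/21.


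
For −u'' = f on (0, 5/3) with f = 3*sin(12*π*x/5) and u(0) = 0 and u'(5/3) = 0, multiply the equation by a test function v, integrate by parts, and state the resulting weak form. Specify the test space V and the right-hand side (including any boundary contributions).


V = {v ∈ H^1(0, 5/3) : v(0) = 0} (test functions vanish at x = 0 where u is specified); weak form: ∫_0^5/3 u'v' dx = ∫_0^5/3 (3*sin(12*π*x/5)) v dx for all v ∈ V.

Multiply both sides by a test function v and integrate from 0 to 5/3:
  ∫_0^5/3 −u''(x) v(x) dx = ∫_0^5/3 f(x) v(x) dx.
Integrate the LHS by parts once:
  ∫_0^5/3 −u'' v dx = −[u'(x) v(x)]_0^5/3 + ∫_0^5/3 u'(x) v'(x) dx.
Thus ∫_0^5/3 u'(x) v'(x) dx = ∫_0^5/3 f(x) v(x) dx + [u'(x) v(x)]_0^5/3.
Choose V so that boundary terms are either known or forced to vanish.
Mixed BC: u(0) = 0 (Dirichlet) and u'(5/3) = 0 (Neumann). Define V = {v ∈ H^1(0, 5/3) : v(0) = 0}. Then [u' v]_0^5/3 = u'(5/3)·v(5/3) − u'(0)·0 = 0.
Weak formulation: find u (satisfying any essential BC) such that ∫_0^5/3 u'(x) v'(x) dx = ∫_0^5/3 f v dx for all v ∈ V (Dirichlet at 0 absorbed into V; the Neumann datum at x = 5/3 is zero, so no boundary term remains).
Substituting f(x) = 3*sin(12*π*x/5), the right-hand side is ∫_0^5/3 (3*sin(12*π*x/5)) v dx.


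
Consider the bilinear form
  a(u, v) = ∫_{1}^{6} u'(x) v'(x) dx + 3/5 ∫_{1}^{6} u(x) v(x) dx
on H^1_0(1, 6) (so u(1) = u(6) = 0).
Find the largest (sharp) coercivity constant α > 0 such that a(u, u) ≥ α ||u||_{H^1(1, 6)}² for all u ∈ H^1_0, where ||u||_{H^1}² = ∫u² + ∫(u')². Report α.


α = (π^2 + 15)/(π^2 + 25)

Coercivity of a(·,·) on H^1_0(1, 6) means a(u, u) ≥ α ||u||_{H^1}² for every u ∈ H^1_0.
The interval has length L = 5, and Poincaré/coercivity depend only on L. Here a(u, u) = ∫(u')² + (3/5)·∫u².
Here 0 < c = 3/5 < 1. The condition a(u,u) ≥ α||u||_{H^1}² reads (1−α)∫(u')² ≥ (α−c)∫u². Any admissible α is ≤ 1 (rapidly oscillating u have ∫u²/∫(u')² → 0), and α = 1 would force 0 ≥ (1−c)∫u², impossible since c < 1; so 1−α > 0. By the sharp Poincaré inequality on H^1_0 of an interval of length L, ∫(u')² ≥ (π/L)²∫u² with equality for the first sine mode sin(π(x−x₀)/L) (x₀ the left endpoint), so the inequality holds for all u iff (1−α)(π/L)² ≥ α − c, i.e. α ≤ ((π/L)² + c)/((π/L)² + 1) = (1 + c(L/π)²)/(1 + (L/π)²). With (π/L)² = π^2/25 and c = 3/5, the largest admissible constant is α = ((π/L)² + c)/((π/L)² + 1).
Simplifying, α = (π^2 + 15)/(π^2 + 25).


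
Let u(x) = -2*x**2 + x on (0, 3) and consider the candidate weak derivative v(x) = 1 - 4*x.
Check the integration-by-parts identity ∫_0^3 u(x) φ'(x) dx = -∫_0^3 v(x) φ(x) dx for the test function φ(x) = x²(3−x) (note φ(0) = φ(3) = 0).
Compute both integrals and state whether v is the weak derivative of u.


LHS = 837/20, RHS = 837/20. Yes, v = u' weakly.

u(x) = -2*x**2 + x, classical derivative u'(x) = 1 - 4*x.
φ(x) = x²(3−x), so φ'(x) = 3*x*(2 - x).
Note φ(0) = φ(3) = 0, so the boundary term u·φ vanishes.
LHS = ∫_0^3 u(x) φ'(x) dx = ∫_0^3 (6*x^4 - 15*x^3 + 6*x^2) dx. Term by term:
  ∫_0^3 6*x^4 dx = 1458/5;  ∫_0^3 -15*x^3 dx = -1215/4;  ∫_0^3 6*x^2 dx = 54.
Sum: 1458/5 − 1215/4 + 54 = 837/20.
So LHS = 837/20.
∫_0^3 v(x) φ(x) dx = ∫_0^3 (4*x^4 - 13*x^3 + 3*x^2) dx. Term by term:
  ∫_0^3 4*x^4 dx = 972/5;  ∫_0^3 -13*x^3 dx = -1053/4;  ∫_0^3 3*x^2 dx = 27.
Sum: 972/5 − 1053/4 + 27 = -837/20.
So RHS = -∫_0^3 v(x) φ(x) dx = 837/20.
LHS = RHS, so the identity holds for this test φ.
Moreover u is smooth here and v(x) = u'(x) = 1 - 4*x pointwise, so the identity holds for every test function. Hence v is the weak derivative of u.


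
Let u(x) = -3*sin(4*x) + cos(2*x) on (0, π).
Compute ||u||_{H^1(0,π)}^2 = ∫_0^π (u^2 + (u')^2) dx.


||u||_{H^1(0,π)}^2 = 79*π

u'(x) = -2*sin(2*x) - 12*cos(4*x).
Expand u² and (u')² and integrate term by term on (0, π), using: for integers n ≥ 1, ∫_0^π sin²(nx) dx = ∫_0^π cos²(nx) dx = π/2; for n ≠ n', ∫_0^π sin(nx)sin(n'x) dx = ∫_0^π cos(nx)cos(n'x) dx = 0; and by product-to-sum, ∫_0^π sin(nx)cos(n'x) dx = ½∫_0^π [sin((n+n')x) + sin((n−n')x)] dx, which is 0 when n+n' is even and 2n/(n²−n'²) when n+n' is odd (it need not vanish on (0, π)).
  u² squared terms: (-3)²·∫sin(4x)² dx = 9·π/2 = 9*π/2;  (1)²·∫cos(2x)² dx = 1·π/2 = π/2.
  u² cross terms: 2·(-3)·(1)·∫sin(4x)·cos(2x) dx = -6·(0) = 0.
  So ∫_0^π u² dx = 9*π/2 + π/2 + 0 = 5*π.
  (u')² squared terms: (-12)²·∫cos(4x)² dx = 144·π/2 = 72*π;  (-2)²·∫sin(2x)² dx = 4·π/2 = 2*π.
  (u')² cross terms: 2·(-12)·(-2)·∫cos(4x)·sin(2x) dx = 48·(0) = 0.
  So ∫_0^π (u')² dx = 72*π + 2*π + 0 = 74*π.
||u||_{H^1}^2 = (5*π) + (74*π) = 79*π.


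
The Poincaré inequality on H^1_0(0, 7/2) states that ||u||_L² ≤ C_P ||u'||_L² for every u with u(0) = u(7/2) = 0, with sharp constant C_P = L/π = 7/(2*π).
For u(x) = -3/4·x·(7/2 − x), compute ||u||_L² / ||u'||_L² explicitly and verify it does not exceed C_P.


||u||_L² / ||u'||_L² = 7*sqrt(10)/20 < C_P = 7/(2*π).

u(x) = -3/4·x·(7/2 − x), so u'(x) = 3*x/2 - 21/8.
u(x) = -3/4·x·(7/2 − x) vanishes at x = 0 and x = 7/2, so u ∈ H^1_0(0, 7/2). Differentiate via the product rule and integrate the resulting polynomials term by term.
  ∫_0^7/2 u² dx = ∫_0^7/2 (9*x^4/16 - 63*x^3/16 + 441*x^2/64) dx. Term by term:
    ∫_0^7/2 9*x^4/16 dx = 151263/2560;  ∫_0^7/2 -63*x^3/16 dx = -151263/1024;  ∫_0^7/2 441*x^2/64 dx = 50421/512.
  Sum: 151263/2560 − 151263/1024 + 50421/512 = 50421/5120.
  ∫_0^7/2 (u')² dx = ∫_0^7/2 (9*x^2/4 - 63*x/8 + 441/64) dx. Term by term:
    ∫_0^7/2 9*x^2/4 dx = 1029/32;  ∫_0^7/2 -63*x/8 dx = -3087/64;  ∫_0^7/2 441/64 dx = 3087/128.
  Sum: 1029/32 − 3087/64 + 3087/128 = 1029/128.
∫_0^7/2 u² dx = 50421/5120, so ||u||_L² = 49*sqrt(105)/160.
∫_0^7/2 (u')² dx = 1029/128, so ||u'||_L² = 7*sqrt(42)/16.
Ratio ||u||_L² / ||u'||_L² = 7*sqrt(10)/20.
Sharp Poincaré constant on H^1_0(0, 7/2) is C_P = L/π = 7/(2*π), achieved by sin(2*π/7·x).
A polynomial bump cannot attain the sharp Poincaré constant (only the first sine eigenfunction does), so the ratio is strictly less than C_P, consistent with ||u||_L² ≤ C_P ||u'||_L².


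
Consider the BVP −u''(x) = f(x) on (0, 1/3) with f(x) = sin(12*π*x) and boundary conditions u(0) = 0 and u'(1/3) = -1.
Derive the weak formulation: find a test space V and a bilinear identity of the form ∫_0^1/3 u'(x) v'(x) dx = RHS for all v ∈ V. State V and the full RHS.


V = {v ∈ H^1(0, 1/3) : v(0) = 0} (test functions vanish at x = 0 where u is specified); weak form: ∫_0^1/3 u'v' dx = ∫_0^1/3 (sin(12*π*x)) v dx − v(1/3) for all v ∈ V.

Multiply both sides by a test function v and integrate from 0 to 1/3:
  ∫_0^1/3 −u''(x) v(x) dx = ∫_0^1/3 f(x) v(x) dx.
Integrate the LHS by parts once:
  ∫_0^1/3 −u'' v dx = −[u'(x) v(x)]_0^1/3 + ∫_0^1/3 u'(x) v'(x) dx.
Thus ∫_0^1/3 u'(x) v'(x) dx = ∫_0^1/3 f(x) v(x) dx + [u'(x) v(x)]_0^1/3.
Choose V so that boundary terms are either known or forced to vanish.
Mixed BC: u(0) = 0 (Dirichlet) and u'(1/3) = -1 (Neumann). Define V = {v ∈ H^1(0, 1/3) : v(0) = 0}. Then [u' v]_0^1/3 = u'(1/3)·v(1/3) − u'(0)·0 = − v(1/3).
Weak formulation: find u (satisfying any essential BC) such that ∫_0^1/3 u'(x) v'(x) dx = ∫_0^1/3 f v dx − v(1/3) for all v ∈ V (Dirichlet at 0 absorbed into V; Neumann datum at x = 1/3 contributes the boundary term).
Substituting f(x) = sin(12*π*x), the right-hand side is ∫_0^1/3 (sin(12*π*x)) v dx − v(1/3).
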